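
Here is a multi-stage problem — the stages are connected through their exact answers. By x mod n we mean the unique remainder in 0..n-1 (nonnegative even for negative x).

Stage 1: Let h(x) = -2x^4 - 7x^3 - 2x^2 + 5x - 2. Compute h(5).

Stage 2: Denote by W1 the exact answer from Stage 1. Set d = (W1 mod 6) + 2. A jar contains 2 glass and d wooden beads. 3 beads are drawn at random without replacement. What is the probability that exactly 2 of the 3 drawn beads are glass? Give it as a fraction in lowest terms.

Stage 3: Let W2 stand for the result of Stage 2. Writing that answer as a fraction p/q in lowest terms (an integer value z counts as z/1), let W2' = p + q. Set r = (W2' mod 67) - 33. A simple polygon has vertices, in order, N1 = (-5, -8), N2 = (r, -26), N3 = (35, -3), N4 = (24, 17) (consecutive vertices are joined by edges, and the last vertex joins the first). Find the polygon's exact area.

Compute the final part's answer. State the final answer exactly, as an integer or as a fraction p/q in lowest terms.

Stage 1: -2*(5)^4 - 7*(5)^3 - 2*(5)^2 + 5*(5)^1 - 2 = (-1250) + (-875) + (-50) + (25) + (-2) = -2152; answer -2152
Stage 2: W1 = -2152; d = 4; total draws C(6,3) = 20; favorable C(2,2)*C(4,1) = 4; P = 1/5; answer 1/5
Stage 3: W2 = 1/5; threaded value p + q = 6; r = -27; cross terms: (-5*-26 - -27*-8)=-86, (-27*-3 - 35*-26)=991, (35*17 - 24*-3)=667, (24*-8 - -5*17)=-107; twice the area = |1465| = 1465; area = 1465/2; answer 1465/2

1465/2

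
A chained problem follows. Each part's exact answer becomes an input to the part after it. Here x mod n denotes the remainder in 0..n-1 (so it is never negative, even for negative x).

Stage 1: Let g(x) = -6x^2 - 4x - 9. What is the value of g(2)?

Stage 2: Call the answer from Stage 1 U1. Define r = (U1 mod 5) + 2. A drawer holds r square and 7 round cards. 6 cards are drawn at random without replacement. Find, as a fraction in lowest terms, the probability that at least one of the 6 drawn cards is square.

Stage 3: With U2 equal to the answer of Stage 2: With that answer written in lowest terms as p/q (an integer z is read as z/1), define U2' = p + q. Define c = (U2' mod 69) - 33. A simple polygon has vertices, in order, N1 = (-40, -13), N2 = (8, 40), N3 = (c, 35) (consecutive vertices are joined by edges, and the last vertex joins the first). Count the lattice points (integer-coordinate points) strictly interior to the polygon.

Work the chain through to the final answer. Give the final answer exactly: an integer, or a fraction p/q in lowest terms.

Stage 1: -6*(2)^2 - 4*(2)^1 - 9 = (-24) + (-8) + (-9) = -41; answer -41
Stage 2: U1 = -41; r = 6; total draws C(13,6) = 1716; complement C(7,6) = 7; favorable 1716 - 7 = 1709; P = 1709/1716; answer 1709/1716
Stage 3: U2 = 1709/1716; threaded value p + q = 3425; c = 11; cross terms: (-40*40 - 8*-13)=-1496, (8*35 - 11*40)=-160, (11*-13 - -40*35)=1257; twice the area = |-399| = 399; area = 399/2; boundary points = 1 + 1 + 3 = 5; strictly interior points = area - boundary/2 + 1 = 198; answer 198

198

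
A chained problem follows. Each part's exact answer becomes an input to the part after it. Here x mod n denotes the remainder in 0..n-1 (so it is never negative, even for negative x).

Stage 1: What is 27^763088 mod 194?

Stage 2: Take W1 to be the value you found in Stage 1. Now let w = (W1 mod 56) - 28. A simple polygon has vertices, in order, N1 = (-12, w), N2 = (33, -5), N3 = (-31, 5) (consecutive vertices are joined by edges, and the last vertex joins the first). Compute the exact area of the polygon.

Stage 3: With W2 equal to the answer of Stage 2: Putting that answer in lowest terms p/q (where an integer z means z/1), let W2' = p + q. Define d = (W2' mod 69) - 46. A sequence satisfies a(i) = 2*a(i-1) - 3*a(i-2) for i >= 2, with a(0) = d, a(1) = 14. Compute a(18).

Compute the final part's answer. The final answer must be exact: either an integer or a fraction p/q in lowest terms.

Stage 1: squarings mod 194: 27^1=27, 27^2=147, 27^4=75, 27^8=193, 27^16=1, 27^32=1, 27^64=1, 27^128=1, 27^256=1, 27^512=1, 27^1024=1, 27^2048=1, 27^4096=1, 27^8192=1, 27^16384=1, 27^32768=1, 27^65536=1, 27^131072=1, 27^262144=1, 27^524288=1; 27^763088 = 27^16 * 27^64 * 27^128 * 27^1024 * 27^8192 * 27^32768 * 27^65536 * 27^131072 * 27^524288 = 1 (mod 194); answer 1
Stage 2: W1 = 1; w = -27; cross terms: (-12*-5 - 33*-27)=951, (33*5 - -31*-5)=10, (-31*-27 - -12*5)=897; twice the area = |1858| = 1858; area = 929; answer 929
Stage 3: W2 = 929; threaded value p + q = 930; d = -13; a(2) = 2*(14) - 3*(-13) = 67; iterating: a(2)=67, a(3)=92, a(4)=-17, a(5)=-310, a(6)=-569, a(7)=-208, a(8)=1291, a(9)=3206, a(10)=2539, a(11)=-4540, a(12)=-16697, a(13)=-19774, a(14)=10543, a(15)=80408, a(16)=129187, a(17)=17150, a(18)=-353261; answer -353261

-353261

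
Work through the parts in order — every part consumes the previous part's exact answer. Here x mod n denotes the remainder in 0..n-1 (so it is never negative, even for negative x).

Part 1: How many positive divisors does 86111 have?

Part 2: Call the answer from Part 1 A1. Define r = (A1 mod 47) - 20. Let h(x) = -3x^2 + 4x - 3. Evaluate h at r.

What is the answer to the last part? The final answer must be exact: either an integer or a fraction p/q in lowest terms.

Part 1: 86111 is prime, so its only divisors are 1 and 86111; count = 2; answer 2
Part 2: A1 = 2; r = -18; -3*(-18)^2 + 4*(-18)^1 - 3 = (-972) + (-72) + (-3) = -1047; answer -1047

-1047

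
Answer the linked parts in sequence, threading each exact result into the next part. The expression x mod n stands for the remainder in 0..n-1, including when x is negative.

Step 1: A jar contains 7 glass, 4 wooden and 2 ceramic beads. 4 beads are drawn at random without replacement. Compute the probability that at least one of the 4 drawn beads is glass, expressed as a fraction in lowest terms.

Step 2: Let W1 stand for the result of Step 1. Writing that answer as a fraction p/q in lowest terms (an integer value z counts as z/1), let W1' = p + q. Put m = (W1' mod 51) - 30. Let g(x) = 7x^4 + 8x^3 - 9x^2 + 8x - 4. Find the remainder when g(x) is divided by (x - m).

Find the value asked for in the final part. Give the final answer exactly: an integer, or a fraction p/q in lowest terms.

-8

Step 1: total draws C(13,4) = 715; complement C(6,4) = 15; favorable 715 - 15 = 700; P = 140/143; answer 140/143
Step 2: W1 = 140/143; threaded value p + q = 283; m = -2; remainder = value at the root: 7*(-2)^4 + 8*(-2)^3 - 9*(-2)^2 + 8*(-2)^1 - 4 = (112) + (-64) + (-36) + (-16) + (-4) = -8; answer -8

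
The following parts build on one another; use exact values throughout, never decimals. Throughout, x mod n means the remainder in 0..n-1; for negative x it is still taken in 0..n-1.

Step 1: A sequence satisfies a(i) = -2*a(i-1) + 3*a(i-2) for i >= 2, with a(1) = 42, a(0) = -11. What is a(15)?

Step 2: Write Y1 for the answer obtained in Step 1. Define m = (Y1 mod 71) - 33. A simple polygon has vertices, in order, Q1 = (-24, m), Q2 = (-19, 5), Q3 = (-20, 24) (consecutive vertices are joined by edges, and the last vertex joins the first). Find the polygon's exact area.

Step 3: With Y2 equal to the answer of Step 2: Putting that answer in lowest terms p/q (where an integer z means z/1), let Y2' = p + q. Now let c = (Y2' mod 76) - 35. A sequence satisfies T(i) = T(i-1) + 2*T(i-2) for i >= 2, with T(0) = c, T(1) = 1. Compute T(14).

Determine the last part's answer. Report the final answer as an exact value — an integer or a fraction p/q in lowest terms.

180245

Step 1: a(2) = -2*(42) + 3*(-11) = -117; iterating: a(2)=-117, a(3)=360, a(4)=-1071, a(5)=3222, a(6)=-9657, a(7)=28980, a(8)=-86931, a(9)=260802, a(10)=-782397, a(11)=2347200, a(12)=-7041591, a(13)=21124782, a(14)=-63374337, a(15)=190123020; answer 190123020
Step 2: Y1 = 190123020; m = -32; cross terms: (-24*5 - -19*-32)=-728, (-19*24 - -20*5)=-356, (-20*-32 - -24*24)=1216; twice the area = |132| = 132; area = 66; answer 66
Step 3: Y2 = 66; threaded value p + q = 67; c = 32; T(2) = 1*(1) + 2*(32) = 65; iterating: T(2)=65, T(3)=67, T(4)=197, T(5)=331, T(6)=725, T(7)=1387, T(8)=2837, T(9)=5611, T(10)=11285, T(11)=22507, T(12)=45077, T(13)=90091, T(14)=180245; answer 180245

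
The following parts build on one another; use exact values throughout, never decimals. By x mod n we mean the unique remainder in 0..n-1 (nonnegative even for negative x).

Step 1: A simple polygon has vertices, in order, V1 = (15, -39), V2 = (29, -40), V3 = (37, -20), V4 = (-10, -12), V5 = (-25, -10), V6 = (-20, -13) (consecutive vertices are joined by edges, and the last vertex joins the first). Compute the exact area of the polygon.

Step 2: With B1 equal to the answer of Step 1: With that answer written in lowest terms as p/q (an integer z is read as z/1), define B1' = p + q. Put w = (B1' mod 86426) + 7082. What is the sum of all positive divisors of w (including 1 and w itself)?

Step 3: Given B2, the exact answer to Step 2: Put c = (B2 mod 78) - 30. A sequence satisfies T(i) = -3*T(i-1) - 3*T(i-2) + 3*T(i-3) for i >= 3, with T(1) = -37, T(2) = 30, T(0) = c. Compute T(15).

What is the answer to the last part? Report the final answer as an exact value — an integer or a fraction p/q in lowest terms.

Step 1: cross terms: (15*-40 - 29*-39)=531, (29*-20 - 37*-40)=900, (37*-12 - -10*-20)=-644, (-10*-10 - -25*-12)=-200, (-25*-13 - -20*-10)=125, (-20*-39 - 15*-13)=975; twice the area = |1687| = 1687; area = 1687/2; answer 1687/2
Step 2: B1 = 1687/2; threaded value p + q = 1689; w = 8771; 8771 = 7^2 * 179; sigma = (1 + 7 + 49) * (1 + 179) = 57 * 180 = 10260; answer 10260
Step 3: B2 = 10260; c = 12; T(3) = -3*(30) - 3*(-37) + 3*(12) = 57; iterating: T(3)=57, T(4)=-372, T(5)=1035, T(6)=-1818, T(7)=1233, T(8)=4860, T(9)=-23733, T(10)=60318, T(11)=-95175, T(12)=33372, T(13)=366363, T(14)=-1484730, T(15)=3455217; answer 3455217

3455217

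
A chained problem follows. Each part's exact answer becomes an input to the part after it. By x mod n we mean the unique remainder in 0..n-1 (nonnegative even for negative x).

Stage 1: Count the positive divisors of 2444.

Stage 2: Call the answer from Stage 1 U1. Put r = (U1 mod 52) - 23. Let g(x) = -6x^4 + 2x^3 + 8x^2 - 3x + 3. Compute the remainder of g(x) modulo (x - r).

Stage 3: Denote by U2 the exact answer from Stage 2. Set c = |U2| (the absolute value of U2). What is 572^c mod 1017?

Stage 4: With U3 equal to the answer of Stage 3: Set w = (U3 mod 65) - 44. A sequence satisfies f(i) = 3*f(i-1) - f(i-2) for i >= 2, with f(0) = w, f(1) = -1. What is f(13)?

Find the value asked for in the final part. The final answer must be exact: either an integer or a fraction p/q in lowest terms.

Stage 1: 2444 = 2^2 * 13 * 47; number of divisors = (2+1) * (1+1) * (1+1) = 12; answer 12
Stage 2: U1 = 12; r = -11; remainder = value at the root: -6*(-11)^4 + 2*(-11)^3 + 8*(-11)^2 - 3*(-11)^1 + 3 = (-87846) + (-2662) + (968) + (33) + (3) = -89504; answer -89504
Stage 3: U2 = -89504; c = 89504; squarings mod 1017: 572^1=572, 572^2=727, 572^4=706, 572^8=106, 572^16=49, 572^32=367, 572^64=445, 572^128=727, 572^256=706, 572^512=106, 572^1024=49, 572^2048=367, 572^4096=445, 572^8192=727, 572^16384=706, 572^32768=106, 572^65536=49; 572^89504 = 572^32 * 572^128 * 572^256 * 572^1024 * 572^2048 * 572^4096 * 572^16384 * 572^65536 = 727 (mod 1017); answer 727
Stage 4: U3 = 727; w = -32; f(2) = 3*(-1) - 1*(-32) = 29; iterating: f(2)=29, f(3)=88, f(4)=235, f(5)=617, f(6)=1616, f(7)=4231, f(8)=11077, f(9)=29000, f(10)=75923, f(11)=198769, f(12)=520384, f(13)=1362383; answer 1362383

1362383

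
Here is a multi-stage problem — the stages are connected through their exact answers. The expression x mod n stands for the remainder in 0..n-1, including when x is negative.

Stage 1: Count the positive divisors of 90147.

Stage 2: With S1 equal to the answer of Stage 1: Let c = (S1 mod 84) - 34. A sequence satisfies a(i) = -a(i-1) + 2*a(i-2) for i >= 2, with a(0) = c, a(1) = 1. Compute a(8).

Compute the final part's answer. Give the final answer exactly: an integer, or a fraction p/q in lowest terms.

Stage 1: 90147 = 3 * 151 * 199; number of divisors = (1+1) * (1+1) * (1+1) = 8; answer 8
Stage 2: S1 = 8; c = -26; a(2) = -1*(1) + 2*(-26) = -53; iterating: a(2)=-53, a(3)=55, a(4)=-161, a(5)=271, a(6)=-593, a(7)=1135, a(8)=-2321; answer -2321

-2321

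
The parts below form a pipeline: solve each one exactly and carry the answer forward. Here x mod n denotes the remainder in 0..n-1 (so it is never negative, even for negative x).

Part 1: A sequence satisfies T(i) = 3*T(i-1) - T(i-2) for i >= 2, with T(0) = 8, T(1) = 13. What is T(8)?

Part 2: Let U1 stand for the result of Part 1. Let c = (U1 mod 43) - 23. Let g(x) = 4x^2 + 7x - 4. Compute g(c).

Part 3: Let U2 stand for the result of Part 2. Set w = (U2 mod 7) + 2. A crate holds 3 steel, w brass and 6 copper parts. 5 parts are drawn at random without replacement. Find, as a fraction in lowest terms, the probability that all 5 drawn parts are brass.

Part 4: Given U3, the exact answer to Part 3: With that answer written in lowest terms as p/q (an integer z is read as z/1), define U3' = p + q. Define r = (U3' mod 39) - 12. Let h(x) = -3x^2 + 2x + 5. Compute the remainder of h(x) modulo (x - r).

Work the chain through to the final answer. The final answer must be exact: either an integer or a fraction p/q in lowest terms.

Part 1: T(2) = 3*(13) - 1*(8) = 31; iterating: T(2)=31, T(3)=80, T(4)=209, T(5)=547, T(6)=1432, T(7)=3749, T(8)=9815; answer 9815
Part 2: U1 = 9815; c = -12; 4*(-12)^2 + 7*(-12)^1 - 4 = (576) + (-84) + (-4) = 488; answer 488
Part 3: U2 = 488; w = 7; total draws C(16,5) = 4368; favorable C(7,5) = 21; P = 1/208; answer 1/208
Part 4: U3 = 1/208; threaded value p + q = 209; r = 2; remainder = value at the root: -3*(2)^2 + 2*(2)^1 + 5 = (-12) + (4) + (5) = -3; answer -3

-3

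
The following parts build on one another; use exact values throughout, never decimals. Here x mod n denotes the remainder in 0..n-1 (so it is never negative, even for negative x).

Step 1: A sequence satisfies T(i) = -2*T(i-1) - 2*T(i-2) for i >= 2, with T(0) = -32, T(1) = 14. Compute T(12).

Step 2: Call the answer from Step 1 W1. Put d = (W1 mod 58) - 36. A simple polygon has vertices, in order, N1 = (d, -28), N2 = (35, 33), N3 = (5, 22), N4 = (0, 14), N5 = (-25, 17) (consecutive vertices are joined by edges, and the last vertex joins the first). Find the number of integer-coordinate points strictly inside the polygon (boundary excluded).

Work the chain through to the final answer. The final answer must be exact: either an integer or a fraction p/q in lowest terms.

1207

Step 1: T(2) = -2*(14) - 2*(-32) = 36; iterating: T(2)=36, T(3)=-100, T(4)=128, T(5)=-56, T(6)=-144, T(7)=400, T(8)=-512, T(9)=224, T(10)=576, T(11)=-1600, T(12)=2048; answer 2048
Step 2: W1 = 2048; d = -18; cross terms: (-18*33 - 35*-28)=386, (35*22 - 5*33)=605, (5*14 - 0*22)=70, (0*17 - -25*14)=350, (-25*-28 - -18*17)=1006; twice the area = |2417| = 2417; area = 2417/2; boundary points = 1 + 1 + 1 + 1 + 1 = 5; strictly interior points = area - boundary/2 + 1 = 1207; answer 1207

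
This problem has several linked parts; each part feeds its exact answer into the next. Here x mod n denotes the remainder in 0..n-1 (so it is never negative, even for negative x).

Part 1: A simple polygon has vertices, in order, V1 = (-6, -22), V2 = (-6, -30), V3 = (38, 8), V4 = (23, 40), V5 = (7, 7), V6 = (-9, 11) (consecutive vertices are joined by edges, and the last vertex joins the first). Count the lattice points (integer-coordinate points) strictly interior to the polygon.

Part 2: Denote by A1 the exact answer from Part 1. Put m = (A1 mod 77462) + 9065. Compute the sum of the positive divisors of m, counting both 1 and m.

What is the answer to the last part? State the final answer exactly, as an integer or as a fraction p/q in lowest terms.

16416

Part 1: cross terms: (-6*-30 - -6*-22)=48, (-6*8 - 38*-30)=1092, (38*40 - 23*8)=1336, (23*7 - 7*40)=-119, (7*11 - -9*7)=140, (-9*-22 - -6*11)=264; twice the area = |2761| = 2761; area = 2761/2; boundary points = 8 + 2 + 1 + 1 + 4 + 3 = 19; strictly interior points = area - boundary/2 + 1 = 1372; answer 1372
Part 2: A1 = 1372; m = 10437; 10437 = 3 * 7^2 * 71; sigma = (1 + 3) * (1 + 7 + 49) * (1 + 71) = 4 * 57 * 72 = 16416; answer 16416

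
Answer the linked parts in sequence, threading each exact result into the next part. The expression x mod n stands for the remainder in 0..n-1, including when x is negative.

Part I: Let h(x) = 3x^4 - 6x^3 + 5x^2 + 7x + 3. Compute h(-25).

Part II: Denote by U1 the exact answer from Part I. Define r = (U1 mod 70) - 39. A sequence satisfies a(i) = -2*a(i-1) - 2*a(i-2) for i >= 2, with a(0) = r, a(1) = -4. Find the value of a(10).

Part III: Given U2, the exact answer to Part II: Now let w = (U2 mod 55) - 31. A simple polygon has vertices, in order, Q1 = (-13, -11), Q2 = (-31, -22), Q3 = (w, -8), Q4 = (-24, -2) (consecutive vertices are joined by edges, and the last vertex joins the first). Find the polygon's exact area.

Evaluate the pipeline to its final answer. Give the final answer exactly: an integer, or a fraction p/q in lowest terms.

619/2

Part I: 3*(-25)^4 - 6*(-25)^3 + 5*(-25)^2 + 7*(-25)^1 + 3 = (1171875) + (93750) + (3125) + (-175) + (3) = 1268578; answer 1268578
Part II: U1 = 1268578; r = -1; a(2) = -2*(-4) - 2*(-1) = 10; iterating: a(2)=10, a(3)=-12, a(4)=4, a(5)=16, a(6)=-40, a(7)=48, a(8)=-16, a(9)=-64, a(10)=160; answer 160
Part III: U2 = 160; w = 19; cross terms: (-13*-22 - -31*-11)=-55, (-31*-8 - 19*-22)=666, (19*-2 - -24*-8)=-230, (-24*-11 - -13*-2)=238; twice the area = |619| = 619; area = 619/2; answer 619/2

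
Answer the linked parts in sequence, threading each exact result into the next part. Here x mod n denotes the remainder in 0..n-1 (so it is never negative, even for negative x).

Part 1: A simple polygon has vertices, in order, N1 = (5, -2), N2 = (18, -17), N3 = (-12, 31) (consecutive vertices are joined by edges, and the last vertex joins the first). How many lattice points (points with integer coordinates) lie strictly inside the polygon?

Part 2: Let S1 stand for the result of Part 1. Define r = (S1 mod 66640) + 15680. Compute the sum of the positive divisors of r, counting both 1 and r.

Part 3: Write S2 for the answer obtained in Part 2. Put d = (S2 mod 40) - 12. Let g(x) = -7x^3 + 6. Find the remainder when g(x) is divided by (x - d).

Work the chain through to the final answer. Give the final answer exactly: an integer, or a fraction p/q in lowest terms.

-12090

Part 1: cross terms: (5*-17 - 18*-2)=-49, (18*31 - -12*-17)=354, (-12*-2 - 5*31)=-131; twice the area = |174| = 174; area = 87; boundary points = 1 + 6 + 1 = 8; strictly interior points = area - boundary/2 + 1 = 84; answer 84
Part 2: S1 = 84; r = 15764; 15764 = 2^2 * 7 * 563; sigma = (1 + 2 + 4) * (1 + 7) * (1 + 563) = 7 * 8 * 564 = 31584; answer 31584
Part 3: S2 = 31584; d = 12; remainder = value at the root: -7*(12)^3 + 6 = (-12096) + (6) = -12090; answer -12090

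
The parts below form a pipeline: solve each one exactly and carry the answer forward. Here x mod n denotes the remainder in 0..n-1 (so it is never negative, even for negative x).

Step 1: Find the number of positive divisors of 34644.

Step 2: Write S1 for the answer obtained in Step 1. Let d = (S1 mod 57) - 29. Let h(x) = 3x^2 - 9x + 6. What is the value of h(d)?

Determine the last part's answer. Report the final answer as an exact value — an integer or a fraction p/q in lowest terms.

1026

Step 1: 34644 = 2^2 * 3 * 2887; number of divisors = (2+1) * (1+1) * (1+1) = 12; answer 12
Step 2: S1 = 12; d = -17; 3*(-17)^2 - 9*(-17)^1 + 6 = (867) + (153) + (6) = 1026; answer 1026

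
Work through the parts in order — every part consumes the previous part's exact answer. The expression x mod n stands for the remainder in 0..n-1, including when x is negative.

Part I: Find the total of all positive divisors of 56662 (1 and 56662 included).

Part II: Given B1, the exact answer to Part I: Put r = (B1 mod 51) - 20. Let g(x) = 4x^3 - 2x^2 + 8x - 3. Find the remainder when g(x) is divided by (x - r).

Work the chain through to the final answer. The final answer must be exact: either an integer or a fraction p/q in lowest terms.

Part I: 56662 = 2 * 41 * 691; sigma = (1 + 2) * (1 + 41) * (1 + 691) = 3 * 42 * 692 = 87192; answer 87192
Part II: B1 = 87192; r = 13; remainder = value at the root: 4*(13)^3 - 2*(13)^2 + 8*(13)^1 - 3 = (8788) + (-338) + (104) + (-3) = 8551; answer 8551

8551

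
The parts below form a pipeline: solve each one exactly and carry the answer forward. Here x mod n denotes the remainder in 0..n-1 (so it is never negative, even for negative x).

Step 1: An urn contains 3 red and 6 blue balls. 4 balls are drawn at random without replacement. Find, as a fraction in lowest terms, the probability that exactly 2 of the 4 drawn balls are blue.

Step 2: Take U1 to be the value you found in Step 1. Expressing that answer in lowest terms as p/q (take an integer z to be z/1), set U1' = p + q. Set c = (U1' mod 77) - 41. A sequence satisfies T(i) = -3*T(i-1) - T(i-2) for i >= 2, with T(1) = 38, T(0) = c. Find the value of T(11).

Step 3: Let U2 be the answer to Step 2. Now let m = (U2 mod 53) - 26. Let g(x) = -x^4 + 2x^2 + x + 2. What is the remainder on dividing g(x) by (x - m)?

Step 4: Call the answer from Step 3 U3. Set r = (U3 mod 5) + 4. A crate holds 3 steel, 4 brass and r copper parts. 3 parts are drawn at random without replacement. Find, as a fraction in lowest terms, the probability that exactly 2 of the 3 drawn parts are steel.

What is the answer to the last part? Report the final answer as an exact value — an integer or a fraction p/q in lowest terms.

Step 1: total draws C(9,4) = 126; favorable C(6,2)*C(3,2) = 45; P = 5/14; answer 5/14
Step 2: U1 = 5/14; threaded value p + q = 19; c = -22; T(2) = -3*(38) - 1*(-22) = -92; iterating: T(2)=-92, T(3)=238, T(4)=-622, T(5)=1628, T(6)=-4262, T(7)=11158, T(8)=-29212, T(9)=76478, T(10)=-200222, T(11)=524188; answer 524188
Step 3: U2 = 524188; m = -8; remainder = value at the root: -1*(-8)^4 + 2*(-8)^2 + 1*(-8)^1 + 2 = (-4096) + (128) + (-8) + (2) = -3974; answer -3974
Step 4: U3 = -3974; r = 5; total draws C(12,3) = 220; favorable C(3,2)*C(9,1) = 27; P = 27/220; answer 27/220

27/220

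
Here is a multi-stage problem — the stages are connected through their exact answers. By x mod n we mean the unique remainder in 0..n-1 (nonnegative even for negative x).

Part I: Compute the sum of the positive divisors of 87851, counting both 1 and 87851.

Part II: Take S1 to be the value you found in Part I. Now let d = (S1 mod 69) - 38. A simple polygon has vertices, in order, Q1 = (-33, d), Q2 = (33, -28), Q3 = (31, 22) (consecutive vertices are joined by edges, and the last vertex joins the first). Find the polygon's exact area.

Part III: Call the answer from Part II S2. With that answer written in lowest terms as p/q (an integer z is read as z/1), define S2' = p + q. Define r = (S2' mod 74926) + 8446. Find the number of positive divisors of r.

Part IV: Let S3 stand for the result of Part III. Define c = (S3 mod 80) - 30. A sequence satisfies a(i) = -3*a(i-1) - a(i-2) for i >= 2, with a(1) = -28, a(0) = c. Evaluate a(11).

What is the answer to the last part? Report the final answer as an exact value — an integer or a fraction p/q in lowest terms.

-536498

Part I: 87851 = 59 * 1489; sigma = (1 + 59) * (1 + 1489) = 60 * 1490 = 89400; answer 89400
Part II: S1 = 89400; d = 7; cross terms: (-33*-28 - 33*7)=693, (33*22 - 31*-28)=1594, (31*7 - -33*22)=943; twice the area = |3230| = 3230; area = 1615; answer 1615
Part III: S2 = 1615; threaded value p + q = 1616; r = 10062; 10062 = 2 * 3^2 * 13 * 43; number of divisors = (1+1) * (2+1) * (1+1) * (1+1) = 24; answer 24
Part IV: S3 = 24; c = -6; a(2) = -3*(-28) - 1*(-6) = 90; iterating: a(2)=90, a(3)=-242, a(4)=636, a(5)=-1666, a(6)=4362, a(7)=-11420, a(8)=29898, a(9)=-78274, a(10)=204924, a(11)=-536498; answer -536498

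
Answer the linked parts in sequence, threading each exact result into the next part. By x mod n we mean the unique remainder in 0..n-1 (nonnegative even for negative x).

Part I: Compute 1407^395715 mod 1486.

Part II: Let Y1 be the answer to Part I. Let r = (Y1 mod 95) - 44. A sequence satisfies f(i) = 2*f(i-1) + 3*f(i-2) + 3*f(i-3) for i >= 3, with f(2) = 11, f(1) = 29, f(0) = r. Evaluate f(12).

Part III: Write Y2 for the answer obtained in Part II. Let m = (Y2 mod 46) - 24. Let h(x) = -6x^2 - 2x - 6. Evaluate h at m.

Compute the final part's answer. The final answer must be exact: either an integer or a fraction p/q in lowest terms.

Part I: squarings mod 1486: 1407^1=1407, 1407^2=297, 1407^4=535, 1407^8=913, 1407^16=1409, 1407^32=1471, 1407^64=225, 1407^128=101, 1407^256=1285, 1407^512=279, 1407^1024=569, 1407^2048=1299, 1407^4096=791, 1407^8192=75, 1407^16384=1167, 1407^32768=713, 1407^65536=157, 1407^131072=873, 1407^262144=1297; 1407^395715 = 1407^1 * 1407^2 * 1407^64 * 1407^128 * 1407^256 * 1407^2048 * 1407^131072 * 1407^262144 = 1301 (mod 1486); answer 1301
Part II: Y1 = 1301; r = 22; f(3) = 2*(11) + 3*(29) + 3*(22) = 175; iterating: f(3)=175, f(4)=470, f(5)=1498, f(6)=4931, f(7)=15766, f(8)=50819, f(9)=163729, f(10)=527213, f(11)=1698070, f(12)=5468966; answer 5468966
Part III: Y2 = 5468966; m = 2; -6*(2)^2 - 2*(2)^1 - 6 = (-24) + (-4) + (-6) = -34; answer -34

-34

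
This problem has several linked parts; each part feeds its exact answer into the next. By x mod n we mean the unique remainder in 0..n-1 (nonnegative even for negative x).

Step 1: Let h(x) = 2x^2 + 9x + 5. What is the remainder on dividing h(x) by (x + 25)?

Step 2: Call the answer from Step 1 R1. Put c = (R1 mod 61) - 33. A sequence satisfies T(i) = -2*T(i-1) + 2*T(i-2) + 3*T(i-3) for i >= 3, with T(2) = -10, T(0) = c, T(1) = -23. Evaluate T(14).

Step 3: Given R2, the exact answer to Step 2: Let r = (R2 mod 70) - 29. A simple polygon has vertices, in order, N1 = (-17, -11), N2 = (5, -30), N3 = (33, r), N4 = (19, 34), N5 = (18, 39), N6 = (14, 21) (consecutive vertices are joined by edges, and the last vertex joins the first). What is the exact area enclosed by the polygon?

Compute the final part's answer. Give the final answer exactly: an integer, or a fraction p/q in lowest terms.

3191/2

Step 1: remainder = value at the root: 2*(-25)^2 + 9*(-25)^1 + 5 = (1250) + (-225) + (5) = 1030; answer 1030
Step 2: R1 = 1030; c = 21; T(3) = -2*(-10) + 2*(-23) + 3*(21) = 37; iterating: T(3)=37, T(4)=-163, T(5)=370, T(6)=-955, T(7)=2161, T(8)=-5122, T(9)=11701, T(10)=-27163, T(11)=62362, T(12)=-143947, T(13)=331129, T(14)=-763066; answer -763066
Step 3: R2 = -763066; r = -25; cross terms: (-17*-30 - 5*-11)=565, (5*-25 - 33*-30)=865, (33*34 - 19*-25)=1597, (19*39 - 18*34)=129, (18*21 - 14*39)=-168, (14*-11 - -17*21)=203; twice the area = |3191| = 3191; area = 3191/2; answer 3191/2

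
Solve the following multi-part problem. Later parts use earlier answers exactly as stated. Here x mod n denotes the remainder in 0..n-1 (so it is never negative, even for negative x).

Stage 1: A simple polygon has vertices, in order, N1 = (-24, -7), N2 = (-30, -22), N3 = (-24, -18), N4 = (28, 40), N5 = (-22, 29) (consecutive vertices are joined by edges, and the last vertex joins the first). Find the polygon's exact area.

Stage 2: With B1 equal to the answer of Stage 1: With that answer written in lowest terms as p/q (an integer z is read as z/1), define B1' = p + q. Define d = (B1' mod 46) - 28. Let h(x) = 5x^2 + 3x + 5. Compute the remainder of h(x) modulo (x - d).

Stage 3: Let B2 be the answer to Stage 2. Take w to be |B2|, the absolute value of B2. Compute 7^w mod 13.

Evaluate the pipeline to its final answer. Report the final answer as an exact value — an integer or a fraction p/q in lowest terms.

Stage 1: cross terms: (-24*-22 - -30*-7)=318, (-30*-18 - -24*-22)=12, (-24*40 - 28*-18)=-456, (28*29 - -22*40)=1692, (-22*-7 - -24*29)=850; twice the area = |2416| = 2416; area = 1208; answer 1208
Stage 2: B1 = 1208; threaded value p + q = 1209; d = -15; remainder = value at the root: 5*(-15)^2 + 3*(-15)^1 + 5 = (1125) + (-45) + (5) = 1085; answer 1085
Stage 3: B2 = 1085; w = 1085; squarings mod 13: 7^1=7, 7^2=10, 7^4=9, 7^8=3, 7^16=9, 7^32=3, 7^64=9, 7^128=3, 7^256=9, 7^512=3, 7^1024=9; 7^1085 = 7^1 * 7^4 * 7^8 * 7^16 * 7^32 * 7^1024 = 11 (mod 13); answer 11

11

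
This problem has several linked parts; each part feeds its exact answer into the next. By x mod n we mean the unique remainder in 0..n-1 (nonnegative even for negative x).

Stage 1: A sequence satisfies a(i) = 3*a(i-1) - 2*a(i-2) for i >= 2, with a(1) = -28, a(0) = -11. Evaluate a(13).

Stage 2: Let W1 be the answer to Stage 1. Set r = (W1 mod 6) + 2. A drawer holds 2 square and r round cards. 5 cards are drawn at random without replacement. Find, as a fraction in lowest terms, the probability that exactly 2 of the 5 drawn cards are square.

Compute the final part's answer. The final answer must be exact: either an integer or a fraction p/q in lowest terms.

2/3

Stage 1: a(2) = 3*(-28) - 2*(-11) = -62; iterating: a(2)=-62, a(3)=-130, a(4)=-266, a(5)=-538, a(6)=-1082, a(7)=-2170, a(8)=-4346, a(9)=-8698, a(10)=-17402, a(11)=-34810, a(12)=-69626, a(13)=-139258; answer -139258
Stage 2: W1 = -139258; r = 4; total draws C(6,5) = 6; favorable C(2,2)*C(4,3) = 4; P = 2/3; answer 2/3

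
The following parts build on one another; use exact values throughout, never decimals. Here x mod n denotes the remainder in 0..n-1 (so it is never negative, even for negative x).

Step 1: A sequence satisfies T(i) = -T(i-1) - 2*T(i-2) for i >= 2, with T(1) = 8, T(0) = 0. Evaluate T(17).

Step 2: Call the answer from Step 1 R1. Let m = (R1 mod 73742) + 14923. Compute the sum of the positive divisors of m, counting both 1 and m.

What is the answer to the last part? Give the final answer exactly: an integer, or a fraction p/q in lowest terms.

Step 1: T(2) = -1*(8) - 2*(0) = -8; iterating: T(2)=-8, T(3)=-8, T(4)=24, T(5)=-8, T(6)=-40, T(7)=56, T(8)=24, T(9)=-136, T(10)=88, T(11)=184, T(12)=-360, T(13)=-8, T(14)=728, T(15)=-712, T(16)=-744, T(17)=2168; answer 2168
Step 2: R1 = 2168; m = 17091; 17091 = 3^4 * 211; sigma = (1 + 3 + 9 + 27 + 81) * (1 + 211) = 121 * 212 = 25652; answer 25652

25652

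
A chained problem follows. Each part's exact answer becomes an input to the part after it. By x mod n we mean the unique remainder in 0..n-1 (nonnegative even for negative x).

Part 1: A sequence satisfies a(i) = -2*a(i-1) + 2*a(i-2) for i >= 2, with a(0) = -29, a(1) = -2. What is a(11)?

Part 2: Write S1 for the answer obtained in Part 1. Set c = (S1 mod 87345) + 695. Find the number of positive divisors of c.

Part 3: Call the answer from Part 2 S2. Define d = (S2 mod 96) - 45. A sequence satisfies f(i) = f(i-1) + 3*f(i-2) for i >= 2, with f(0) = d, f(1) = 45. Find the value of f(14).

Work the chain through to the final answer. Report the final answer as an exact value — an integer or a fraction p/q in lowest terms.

Part 1: a(2) = -2*(-2) + 2*(-29) = -54; iterating: a(2)=-54, a(3)=104, a(4)=-316, a(5)=840, a(6)=-2312, a(7)=6304, a(8)=-17232, a(9)=47072, a(10)=-128608, a(11)=351360; answer 351360
Part 2: S1 = 351360; c = 2675; 2675 = 5^2 * 107; number of divisors = (2+1) * (1+1) = 6; answer 6
Part 3: S2 = 6; d = -39; f(2) = 1*(45) + 3*(-39) = -72; iterating: f(2)=-72, f(3)=63, f(4)=-153, f(5)=36, f(6)=-423, f(7)=-315, f(8)=-1584, f(9)=-2529, f(10)=-7281, f(11)=-14868, f(12)=-36711, f(13)=-81315, f(14)=-191448; answer -191448

-191448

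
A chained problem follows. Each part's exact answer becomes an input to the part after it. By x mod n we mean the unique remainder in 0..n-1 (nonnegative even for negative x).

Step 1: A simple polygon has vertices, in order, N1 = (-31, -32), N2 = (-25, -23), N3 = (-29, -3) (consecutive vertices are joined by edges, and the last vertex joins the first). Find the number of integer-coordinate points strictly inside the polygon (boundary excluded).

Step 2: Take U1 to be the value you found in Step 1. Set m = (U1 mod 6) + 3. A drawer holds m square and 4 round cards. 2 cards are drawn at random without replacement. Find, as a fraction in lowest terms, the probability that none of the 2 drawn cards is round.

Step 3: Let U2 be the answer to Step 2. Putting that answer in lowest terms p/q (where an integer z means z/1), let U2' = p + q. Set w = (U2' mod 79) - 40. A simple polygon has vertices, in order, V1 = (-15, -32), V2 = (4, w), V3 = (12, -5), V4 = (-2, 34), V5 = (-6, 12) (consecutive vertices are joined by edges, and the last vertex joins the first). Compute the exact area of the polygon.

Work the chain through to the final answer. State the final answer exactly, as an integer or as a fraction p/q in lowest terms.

Step 1: cross terms: (-31*-23 - -25*-32)=-87, (-25*-3 - -29*-23)=-592, (-29*-32 - -31*-3)=835; twice the area = |156| = 156; area = 78; boundary points = 3 + 4 + 1 = 8; strictly interior points = area - boundary/2 + 1 = 75; answer 75
Step 2: U1 = 75; m = 6; total draws C(10,2) = 45; favorable C(6,2) = 15; P = 1/3; answer 1/3
Step 3: U2 = 1/3; threaded value p + q = 4; w = -36; cross terms: (-15*-36 - 4*-32)=668, (4*-5 - 12*-36)=412, (12*34 - -2*-5)=398, (-2*12 - -6*34)=180, (-6*-32 - -15*12)=372; twice the area = |2030| = 2030; area = 1015; answer 1015

1015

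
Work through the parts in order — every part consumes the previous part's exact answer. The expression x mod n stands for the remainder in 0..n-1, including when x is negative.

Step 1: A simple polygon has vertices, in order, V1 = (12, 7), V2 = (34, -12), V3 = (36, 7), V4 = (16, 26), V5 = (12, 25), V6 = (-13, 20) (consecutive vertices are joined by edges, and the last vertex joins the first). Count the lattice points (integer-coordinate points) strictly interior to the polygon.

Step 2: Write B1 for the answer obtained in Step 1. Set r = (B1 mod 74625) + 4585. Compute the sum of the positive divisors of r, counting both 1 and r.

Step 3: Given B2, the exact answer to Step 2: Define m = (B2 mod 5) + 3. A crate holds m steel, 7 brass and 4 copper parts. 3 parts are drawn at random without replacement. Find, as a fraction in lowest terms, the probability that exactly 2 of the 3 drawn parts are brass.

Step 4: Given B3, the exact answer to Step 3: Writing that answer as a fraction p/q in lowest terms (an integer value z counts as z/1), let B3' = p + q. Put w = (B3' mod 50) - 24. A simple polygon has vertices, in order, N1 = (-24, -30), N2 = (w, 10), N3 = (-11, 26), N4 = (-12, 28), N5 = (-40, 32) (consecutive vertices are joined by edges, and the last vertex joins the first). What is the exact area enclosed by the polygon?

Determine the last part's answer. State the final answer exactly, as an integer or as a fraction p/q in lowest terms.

1709

Step 1: cross terms: (12*-12 - 34*7)=-382, (34*7 - 36*-12)=670, (36*26 - 16*7)=824, (16*25 - 12*26)=88, (12*20 - -13*25)=565, (-13*7 - 12*20)=-331; twice the area = |1434| = 1434; area = 717; boundary points = 1 + 1 + 1 + 1 + 5 + 1 = 10; strictly interior points = area - boundary/2 + 1 = 713; answer 713
Step 2: B1 = 713; r = 5298; 5298 = 2 * 3 * 883; sigma = (1 + 2) * (1 + 3) * (1 + 883) = 3 * 4 * 884 = 10608; answer 10608
Step 3: B2 = 10608; m = 6; total draws C(17,3) = 680; favorable C(7,2)*C(10,1) = 210; P = 21/68; answer 21/68
Step 4: B3 = 21/68; threaded value p + q = 89; w = 15; cross terms: (-24*10 - 15*-30)=210, (15*26 - -11*10)=500, (-11*28 - -12*26)=4, (-12*32 - -40*28)=736, (-40*-30 - -24*32)=1968; twice the area = |3418| = 3418; area = 1709; answer 1709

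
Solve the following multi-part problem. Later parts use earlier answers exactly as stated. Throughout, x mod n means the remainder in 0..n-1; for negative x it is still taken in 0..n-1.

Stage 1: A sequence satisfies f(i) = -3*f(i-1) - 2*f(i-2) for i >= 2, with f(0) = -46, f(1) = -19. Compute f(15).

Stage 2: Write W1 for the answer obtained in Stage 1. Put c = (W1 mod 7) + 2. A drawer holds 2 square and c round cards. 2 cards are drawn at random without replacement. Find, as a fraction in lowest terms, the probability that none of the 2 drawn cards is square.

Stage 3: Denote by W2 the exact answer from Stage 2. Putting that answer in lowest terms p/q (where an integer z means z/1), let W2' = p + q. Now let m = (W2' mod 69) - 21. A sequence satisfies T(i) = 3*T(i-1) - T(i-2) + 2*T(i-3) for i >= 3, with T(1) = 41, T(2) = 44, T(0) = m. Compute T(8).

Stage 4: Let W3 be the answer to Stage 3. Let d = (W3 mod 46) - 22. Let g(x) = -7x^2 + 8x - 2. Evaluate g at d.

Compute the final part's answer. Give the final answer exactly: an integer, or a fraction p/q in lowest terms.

-622

Stage 1: f(2) = -3*(-19) - 2*(-46) = 149; iterating: f(2)=149, f(3)=-409, f(4)=929, f(5)=-1969, f(6)=4049, f(7)=-8209, f(8)=16529, f(9)=-33169, f(10)=66449, f(11)=-133009, f(12)=266129, f(13)=-532369, f(14)=1064849, f(15)=-2129809; answer -2129809
Stage 2: W1 = -2129809; c = 6; total draws C(8,2) = 28; favorable C(6,2) = 15; P = 15/28; answer 15/28
Stage 3: W2 = 15/28; threaded value p + q = 43; m = 22; T(3) = 3*(44) - 1*(41) + 2*(22) = 135; iterating: T(3)=135, T(4)=443, T(5)=1282, T(6)=3673, T(7)=10623, T(8)=30760; answer 30760
Stage 4: W3 = 30760; d = 10; -7*(10)^2 + 8*(10)^1 - 2 = (-700) + (80) + (-2) = -622; answer -622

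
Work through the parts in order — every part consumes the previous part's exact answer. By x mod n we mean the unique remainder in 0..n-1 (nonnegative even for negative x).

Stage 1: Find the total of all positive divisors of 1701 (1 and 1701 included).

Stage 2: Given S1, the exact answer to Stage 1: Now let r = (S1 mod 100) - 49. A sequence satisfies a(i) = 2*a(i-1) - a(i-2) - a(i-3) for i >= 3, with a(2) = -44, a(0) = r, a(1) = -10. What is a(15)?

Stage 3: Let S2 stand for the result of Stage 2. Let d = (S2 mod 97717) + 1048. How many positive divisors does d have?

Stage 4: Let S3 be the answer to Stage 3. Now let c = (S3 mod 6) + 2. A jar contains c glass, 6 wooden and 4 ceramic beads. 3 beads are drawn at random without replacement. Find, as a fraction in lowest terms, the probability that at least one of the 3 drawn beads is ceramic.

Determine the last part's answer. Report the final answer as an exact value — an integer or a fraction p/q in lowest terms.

61/91

Stage 1: 1701 = 3^5 * 7; sigma = (1 + 3 + 9 + 27 + 81 + 243) * (1 + 7) = 364 * 8 = 2912; answer 2912
Stage 2: S1 = 2912; r = -37; a(3) = 2*(-44) - 1*(-10) - 1*(-37) = -41; iterating: a(3)=-41, a(4)=-28, a(5)=29, a(6)=127, a(7)=253, a(8)=350, a(9)=320, a(10)=37, a(11)=-596, a(12)=-1549, a(13)=-2539, a(14)=-2933, a(15)=-1778; answer -1778
Stage 3: S2 = -1778; d = 96987; 96987 = 3 * 11 * 2939; number of divisors = (1+1) * (1+1) * (1+1) = 8; answer 8
Stage 4: S3 = 8; c = 4; total draws C(14,3) = 364; complement C(10,3) = 120; favorable 364 - 120 = 244; P = 61/91; answer 61/91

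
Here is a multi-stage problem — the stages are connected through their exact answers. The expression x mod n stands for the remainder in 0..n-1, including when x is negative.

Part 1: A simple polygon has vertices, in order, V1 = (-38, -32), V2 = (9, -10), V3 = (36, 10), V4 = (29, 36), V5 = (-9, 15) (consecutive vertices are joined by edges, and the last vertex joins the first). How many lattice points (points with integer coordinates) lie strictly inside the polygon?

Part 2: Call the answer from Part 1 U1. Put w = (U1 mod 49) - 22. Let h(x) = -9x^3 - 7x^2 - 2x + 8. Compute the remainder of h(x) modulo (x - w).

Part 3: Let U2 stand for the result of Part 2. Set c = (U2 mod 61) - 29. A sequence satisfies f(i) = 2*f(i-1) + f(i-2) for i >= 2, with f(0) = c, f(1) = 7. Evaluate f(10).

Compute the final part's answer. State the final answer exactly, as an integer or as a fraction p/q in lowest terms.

Part 1: cross terms: (-38*-10 - 9*-32)=668, (9*10 - 36*-10)=450, (36*36 - 29*10)=1006, (29*15 - -9*36)=759, (-9*-32 - -38*15)=858; twice the area = |3741| = 3741; area = 3741/2; boundary points = 1 + 1 + 1 + 1 + 1 = 5; strictly interior points = area - boundary/2 + 1 = 1869; answer 1869
Part 2: U1 = 1869; w = -15; remainder = value at the root: -9*(-15)^3 - 7*(-15)^2 - 2*(-15)^1 + 8 = (30375) + (-1575) + (30) + (8) = 28838; answer 28838
Part 3: U2 = 28838; c = 17; f(2) = 2*(7) + 1*(17) = 31; iterating: f(2)=31, f(3)=69, f(4)=169, f(5)=407, f(6)=983, f(7)=2373, f(8)=5729, f(9)=13831, f(10)=33391; answer 33391

33391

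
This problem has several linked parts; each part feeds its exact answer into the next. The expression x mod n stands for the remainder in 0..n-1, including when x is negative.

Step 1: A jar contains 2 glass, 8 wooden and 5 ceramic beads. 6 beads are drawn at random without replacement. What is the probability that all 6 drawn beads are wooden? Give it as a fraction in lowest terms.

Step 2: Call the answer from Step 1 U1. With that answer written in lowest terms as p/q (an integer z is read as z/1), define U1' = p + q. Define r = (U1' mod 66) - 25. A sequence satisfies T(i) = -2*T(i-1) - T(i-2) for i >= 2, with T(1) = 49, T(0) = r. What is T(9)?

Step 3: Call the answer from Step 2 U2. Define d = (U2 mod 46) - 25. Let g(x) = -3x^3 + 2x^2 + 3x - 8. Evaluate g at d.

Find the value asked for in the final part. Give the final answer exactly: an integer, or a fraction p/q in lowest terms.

Step 1: total draws C(15,6) = 5005; favorable C(8,6) = 28; P = 4/715; answer 4/715
Step 2: U1 = 4/715; threaded value p + q = 719; r = 34; T(2) = -2*(49) - 1*(34) = -132; iterating: T(2)=-132, T(3)=215, T(4)=-298, T(5)=381, T(6)=-464, T(7)=547, T(8)=-630, T(9)=713; answer 713
Step 3: U2 = 713; d = -2; -3*(-2)^3 + 2*(-2)^2 + 3*(-2)^1 - 8 = (24) + (8) + (-6) + (-8) = 18; answer 18

18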